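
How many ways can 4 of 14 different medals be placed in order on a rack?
P(14,4) = 14!/(14-4)! = 24024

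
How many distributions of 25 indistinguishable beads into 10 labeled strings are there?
C(25+10-1, 10-1) = C(34, 9) = 52451256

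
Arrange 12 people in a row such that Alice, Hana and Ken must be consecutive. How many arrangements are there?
Treat the 3 as one block: (12-3+1)! × 3! = 3628800 × 6 = 21772800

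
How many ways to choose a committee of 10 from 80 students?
C(80,10) = 80!/(10!×70!) = 1646492110120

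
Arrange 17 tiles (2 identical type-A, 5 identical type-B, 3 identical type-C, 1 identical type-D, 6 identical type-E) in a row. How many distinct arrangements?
17! / (2! × 5! × 3! × 1! × 6!) = 343062720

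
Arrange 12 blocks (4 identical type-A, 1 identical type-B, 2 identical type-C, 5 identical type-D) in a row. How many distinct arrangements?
12! / (4! × 1! × 2! × 5!) = 83160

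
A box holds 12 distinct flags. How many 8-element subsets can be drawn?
C(12,8) = 12!/(8!×4!) = 495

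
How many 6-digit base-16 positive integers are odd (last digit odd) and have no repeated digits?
Last∈{1,3,5,7,9,11,13,15}. Last=0: 0. Last nonzero: 8×14×P(14,4) = 2690688. Total = 2690688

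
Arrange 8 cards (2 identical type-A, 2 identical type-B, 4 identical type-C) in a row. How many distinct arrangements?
8! / (2! × 2! × 4!) = 420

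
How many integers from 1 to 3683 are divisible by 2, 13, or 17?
⌊3683/2⌋+⌊3683/13⌋+⌊3683/17⌋ - ⌊3683/26⌋-⌊3683/34⌋-⌊3683/221⌋ + ⌊3683/442⌋ = 1841+283+216 - 141-108-16 + 8 = 2083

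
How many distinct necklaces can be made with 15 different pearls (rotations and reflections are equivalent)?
(15-1)!/2 = 87178291200/2 = 43589145600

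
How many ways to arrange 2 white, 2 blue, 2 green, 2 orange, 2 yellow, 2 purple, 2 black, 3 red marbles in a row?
17! / (2! × 2! × 2! × 2! × 2! × 2! × 2! × 3!) = 463134672000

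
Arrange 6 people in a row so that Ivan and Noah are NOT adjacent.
Total - adjacent = 6! - (6-1)!×2 = 720 - 240 = 480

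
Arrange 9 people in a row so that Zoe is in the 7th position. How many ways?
Fix one position: (9-1)! = 40320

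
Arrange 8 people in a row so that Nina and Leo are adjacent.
Treat as block: (8-1)! × 2! = 5040 × 2 = 10080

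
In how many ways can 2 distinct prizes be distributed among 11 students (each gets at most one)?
P(11,2) = 11!/(11-2)! = 110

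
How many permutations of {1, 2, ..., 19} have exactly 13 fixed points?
Choose the 13 fixed points C(19,13) = 27132, derange the rest: !6 = Σ_{j=0}^{6} (-1)^j·6!/j! = 720 - 720 + 360 - 120 + 30 - 6 + 1 = 265. Product = 27132 × 265 = 7189980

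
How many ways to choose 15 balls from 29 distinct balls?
C(29,15) = 29!/(15!×14!) = 77558760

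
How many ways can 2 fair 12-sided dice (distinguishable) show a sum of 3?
Coefficient of x^3 in (x + x² + ... + x^12)^2. By inclusion-exclusion on dice exceeding 12: Σ_j (-1)^j C(2,j)·C(3-1-12j, 1) = C(2,0)·C(2,1) = 1·2 = 2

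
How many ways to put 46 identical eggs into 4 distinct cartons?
C(46+4-1, 4-1) = C(49, 3) = 18424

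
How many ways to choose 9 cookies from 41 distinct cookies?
C(41,9) = 41!/(9!×32!) = 350343565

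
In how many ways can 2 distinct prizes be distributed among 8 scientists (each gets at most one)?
P(8,2) = 8!/(8-2)! = 56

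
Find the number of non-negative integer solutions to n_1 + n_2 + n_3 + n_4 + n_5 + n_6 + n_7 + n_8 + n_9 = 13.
C(13+9-1, 9-1) = C(21, 8) = 203490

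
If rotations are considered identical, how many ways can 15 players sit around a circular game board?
Circular: fix one position, arrange the rest. (15-1)! = 87178291200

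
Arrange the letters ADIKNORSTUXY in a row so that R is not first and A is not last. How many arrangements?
By inclusion-exclusion: 12! - 2×(12-1)! + (12-2)! = 479001600 - 79833600 + 3628800 = 402796800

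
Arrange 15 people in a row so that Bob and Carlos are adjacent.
Treat as block: (15-1)! × 2! = 87178291200 × 2 = 174356582400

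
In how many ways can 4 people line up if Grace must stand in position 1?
Fix one position: (4-1)! = 6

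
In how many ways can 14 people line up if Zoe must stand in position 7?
Fix one position: (14-1)! = 6227020800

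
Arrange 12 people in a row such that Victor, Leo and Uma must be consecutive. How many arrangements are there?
Treat the 3 as one block: (12-3+1)! × 3! = 3628800 × 6 = 21772800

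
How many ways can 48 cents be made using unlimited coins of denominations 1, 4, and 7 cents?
Coefficient of x^48 in 1/(1-x^1) · 1/(1-x^4) · 1/(1-x^7). Case on j = number of 7-cent coins (j = 0..6); remainder r = 48 - 7j is made from {1,4} in ⌊r/4⌋+1 ways. r = 48, 41, 34, 27, 20, 13, 6 → 13 + 11 + 9 + 7 + 6 + 4 + 2 = 52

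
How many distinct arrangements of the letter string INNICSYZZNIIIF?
14! / (2! × 1! × 3! × 1! × 1! × 5! × 1!) = 60540480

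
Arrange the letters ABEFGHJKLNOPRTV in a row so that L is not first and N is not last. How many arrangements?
By inclusion-exclusion: 15! - 2×(15-1)! + (15-2)! = 1307674368000 - 174356582400 + 6227020800 = 1139544806400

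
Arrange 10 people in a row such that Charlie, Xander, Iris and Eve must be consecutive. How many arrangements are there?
Treat the 4 as one block: (10-4+1)! × 4! = 5040 × 24 = 120960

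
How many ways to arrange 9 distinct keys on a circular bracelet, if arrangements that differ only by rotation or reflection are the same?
(9-1)!/2 = 40320/2 = 20160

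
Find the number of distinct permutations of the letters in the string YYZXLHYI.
8! / (1! × 1! × 3! × 1! × 1! × 1!) = 6720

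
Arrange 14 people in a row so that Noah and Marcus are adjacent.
Treat as block: (14-1)! × 2! = 6227020800 × 2 = 12454041600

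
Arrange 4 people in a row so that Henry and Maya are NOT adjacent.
Total - adjacent = 4! - (4-1)!×2 = 24 - 12 = 12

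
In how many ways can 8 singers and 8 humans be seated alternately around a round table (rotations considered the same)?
Fix one of the singers: (8-1)! ways for the remaining singers, × 8! ways for the humans = 5040 × 40320 = 203212800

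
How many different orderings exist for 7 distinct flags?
7! = 5040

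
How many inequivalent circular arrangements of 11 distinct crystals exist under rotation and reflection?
(11-1)!/2 = 3628800/2 = 1814400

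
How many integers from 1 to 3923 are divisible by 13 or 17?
⌊3923/13⌋ + ⌊3923/17⌋ - ⌊3923/221⌋ = 301 + 230 - 17 = 514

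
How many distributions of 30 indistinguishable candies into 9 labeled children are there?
C(30+9-1, 9-1) = C(38, 8) = 48903492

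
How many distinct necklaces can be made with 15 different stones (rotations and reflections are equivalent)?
(15-1)!/2 = 87178291200/2 = 43589145600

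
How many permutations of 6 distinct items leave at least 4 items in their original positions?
Exactly j fixed points: C(6,j)·!(6-j); sum over j ≥ 4 (derangement numbers via !m = (m-1)·(!(m-1) + !(m-2)): !0..!2 = 1, 0, 1). Σ_{j=4}^{6} C(6,j)·!(6-j) = C(6,4)·!2 + C(6,5)·!1 + C(6,6)·!0 = 15·1 + 6·0 + 1·1 = 16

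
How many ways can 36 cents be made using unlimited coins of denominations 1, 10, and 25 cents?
Coefficient of x^36 in 1/(1-x^1) · 1/(1-x^10) · 1/(1-x^25). Case on j = number of 25-cent coins (j = 0..1); remainder r = 36 - 25j is made from {1,10} in ⌊r/10⌋+1 ways. r = 36, 11 → 4 + 2 = 6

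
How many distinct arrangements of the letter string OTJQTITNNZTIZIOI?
16! / (1! × 4! × 1! × 4! × 2! × 2! × 2!) = 4540536000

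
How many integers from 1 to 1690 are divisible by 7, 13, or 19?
⌊1690/7⌋+⌊1690/13⌋+⌊1690/19⌋ - ⌊1690/91⌋-⌊1690/133⌋-⌊1690/247⌋ + ⌊1690/1729⌋ = 241+130+88 - 18-12-6 + 0 = 423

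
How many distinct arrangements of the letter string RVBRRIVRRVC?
11! / (5! × 1! × 1! × 3! × 1!) = 55440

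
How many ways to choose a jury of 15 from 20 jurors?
C(20,15) = 20!/(15!×5!) = 15504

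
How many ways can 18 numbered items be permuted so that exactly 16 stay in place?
Choose the 16 fixed points C(18,16) = 153, derange the rest: !2 = Σ_{j=0}^{2} (-1)^j·2!/j! = 2 - 2 + 1 = 1. Product = 153 × 1 = 153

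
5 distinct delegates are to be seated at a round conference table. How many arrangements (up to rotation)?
Circular: fix one position, arrange the rest. (5-1)! = 24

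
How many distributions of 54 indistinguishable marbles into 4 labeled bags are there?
C(54+4-1, 4-1) = C(57, 3) = 29260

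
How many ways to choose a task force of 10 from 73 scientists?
C(73,10) = 73!/(10!×63!) = 621324937376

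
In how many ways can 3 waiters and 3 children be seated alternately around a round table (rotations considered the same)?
Fix one of the waiters: (3-1)! ways for the remaining waiters, × 3! ways for the children = 2 × 6 = 12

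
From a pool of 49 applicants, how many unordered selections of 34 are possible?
C(49,34) = 49!/(34!×15!) = 1575580702584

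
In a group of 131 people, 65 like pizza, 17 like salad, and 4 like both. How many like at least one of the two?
|A∪B| = |A| + |B| - |A∩B| = 65 + 17 - 4 = 78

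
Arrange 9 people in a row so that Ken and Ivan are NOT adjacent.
Total - adjacent = 9! - (9-1)!×2 = 362880 - 80640 = 282240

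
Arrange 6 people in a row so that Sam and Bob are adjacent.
Treat as block: (6-1)! × 2! = 120 × 2 = 240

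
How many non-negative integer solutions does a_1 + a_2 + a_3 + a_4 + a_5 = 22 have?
C(22+5-1, 5-1) = C(26, 4) = 14950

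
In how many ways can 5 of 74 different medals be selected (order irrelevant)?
C(74,5) = 74!/(5!×69!) = 16108764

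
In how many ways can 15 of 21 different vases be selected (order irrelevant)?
C(21,15) = 21!/(15!×6!) = 54264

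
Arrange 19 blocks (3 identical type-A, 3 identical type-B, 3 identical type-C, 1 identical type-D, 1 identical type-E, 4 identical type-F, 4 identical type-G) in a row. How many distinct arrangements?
19! / (3! × 3! × 3! × 1! × 1! × 4! × 4!) = 977728752000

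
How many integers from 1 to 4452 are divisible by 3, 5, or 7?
⌊4452/3⌋+⌊4452/5⌋+⌊4452/7⌋ - ⌊4452/15⌋-⌊4452/21⌋-⌊4452/35⌋ + ⌊4452/105⌋ = 1484+890+636 - 296-212-127 + 42 = 2417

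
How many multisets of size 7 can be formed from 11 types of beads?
C(7+11-1, 11-1) = C(17, 10) = 19448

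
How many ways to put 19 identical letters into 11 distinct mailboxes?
C(19+11-1, 11-1) = C(29, 10) = 20030010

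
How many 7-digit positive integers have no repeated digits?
First digit: 9 choices (nonzero). Then descending: 9 × 9 × 8 × 7 × 6 × 5 × 4 = 544320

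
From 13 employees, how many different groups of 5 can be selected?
C(13,5) = 13!/(5!×8!) = 1287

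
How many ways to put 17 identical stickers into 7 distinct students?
C(17+7-1, 7-1) = C(23, 6) = 100947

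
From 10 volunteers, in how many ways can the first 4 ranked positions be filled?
P(10,4) = 10!/(10-4)! = 5040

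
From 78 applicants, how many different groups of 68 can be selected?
C(78,68) = 78!/(68!×10!) = 1258315963905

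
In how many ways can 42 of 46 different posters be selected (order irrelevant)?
C(46,42) = 46!/(42!×4!) = 163185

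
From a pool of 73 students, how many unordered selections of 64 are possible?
C(73,64) = 73!/(64!×9!) = 97082021465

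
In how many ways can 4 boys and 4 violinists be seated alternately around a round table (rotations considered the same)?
Fix one of the boys: (4-1)! ways for the remaining boys, × 4! ways for the violinists = 6 × 24 = 144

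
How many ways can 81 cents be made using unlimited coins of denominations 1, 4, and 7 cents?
Coefficient of x^81 in 1/(1-x^1) · 1/(1-x^4) · 1/(1-x^7). Case on j = number of 7-cent coins (j = 0..11); remainder r = 81 - 7j is made from {1,4} in ⌊r/4⌋+1 ways. r = 81, 74, 67, 60, 53, 46, 39, 32, 25, 18, 11, 4 → 21 + 19 + 17 + 16 + 14 + 12 + 10 + 9 + 7 + 5 + 3 + 2 = 135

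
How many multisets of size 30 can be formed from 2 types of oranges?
C(30+2-1, 2-1) = C(31, 1) = 31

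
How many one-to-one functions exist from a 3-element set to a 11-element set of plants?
P(11,3) = 11!/(11-3)! = 990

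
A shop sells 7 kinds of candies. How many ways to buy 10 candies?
C(10+7-1, 7-1) = C(16, 6) = 8008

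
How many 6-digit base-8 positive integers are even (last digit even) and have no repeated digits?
Last∈{0,2,4,6}. Last=0: 2520. Last nonzero: 3×6×P(6,4) = 6480. Total = 9000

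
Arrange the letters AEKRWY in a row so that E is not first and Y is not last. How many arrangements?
By inclusion-exclusion: 6! - 2×(6-1)! + (6-2)! = 720 - 240 + 24 = 504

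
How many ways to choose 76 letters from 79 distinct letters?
C(79,76) = 79!/(76!×3!) = 79079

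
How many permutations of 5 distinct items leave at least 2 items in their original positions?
Exactly j fixed points: C(5,j)·!(5-j); sum over j ≥ 2 (derangement numbers via !m = (m-1)·(!(m-1) + !(m-2)): !0..!3 = 1, 0, 1, 2). Σ_{j=2}^{5} C(5,j)·!(5-j) = C(5,2)·!3 + C(5,3)·!2 + C(5,4)·!1 + C(5,5)·!0 = 10·2 + 10·1 + 5·0 + 1·1 = 31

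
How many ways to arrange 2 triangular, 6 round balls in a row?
8! / (2! × 6!) = 28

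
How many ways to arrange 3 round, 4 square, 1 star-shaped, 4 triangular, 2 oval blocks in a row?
14! / (3! × 4! × 1! × 4! × 2!) = 12612600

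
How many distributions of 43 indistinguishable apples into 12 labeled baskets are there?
C(43+12-1, 12-1) = C(54, 11) = 95722852680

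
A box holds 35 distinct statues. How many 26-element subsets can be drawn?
C(35,26) = 35!/(26!×9!) = 70607460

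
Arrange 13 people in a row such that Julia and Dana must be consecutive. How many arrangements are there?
Treat the 2 as one block: (13-2+1)! × 2! = 479001600 × 2 = 958003200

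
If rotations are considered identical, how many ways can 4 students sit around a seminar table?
Circular: fix one position, arrange the rest. (4-1)! = 6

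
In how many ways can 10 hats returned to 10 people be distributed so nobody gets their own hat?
!10 = Σ_{j=0}^{10} (-1)^j·10!/j! = 3628800 - 3628800 + 1814400 - 604800 + 151200 - 30240 + 5040 - 720 + 90 - 10 + 1 = 1334961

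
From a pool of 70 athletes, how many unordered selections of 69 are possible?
C(70,69) = 70!/(69!×1!) = 70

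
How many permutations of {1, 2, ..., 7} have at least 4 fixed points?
Exactly j fixed points: C(7,j)·!(7-j); sum over j ≥ 4 (derangement numbers via !m = (m-1)·(!(m-1) + !(m-2)): !0..!3 = 1, 0, 1, 2). Σ_{j=4}^{7} C(7,j)·!(7-j) = C(7,4)·!3 + C(7,5)·!2 + C(7,6)·!1 + C(7,7)·!0 = 35·2 + 21·1 + 7·0 + 1·1 = 92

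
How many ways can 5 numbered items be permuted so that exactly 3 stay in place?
Choose the 3 fixed points C(5,3) = 10, derange the rest: !2 = Σ_{j=0}^{2} (-1)^j·2!/j! = 2 - 2 + 1 = 1. Product = 10 × 1 = 10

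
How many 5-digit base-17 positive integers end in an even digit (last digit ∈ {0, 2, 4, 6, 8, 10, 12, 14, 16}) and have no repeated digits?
Last∈{0,2,4,6,8,10,12,14,16}. Last=0: 43680. Last nonzero: 8×15×P(15,3) = 327600. Total = 371280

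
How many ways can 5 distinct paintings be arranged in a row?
5! = 120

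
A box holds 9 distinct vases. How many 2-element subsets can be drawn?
C(9,2) = 9!/(2!×7!) = 36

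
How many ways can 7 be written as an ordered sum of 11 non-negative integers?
C(7+11-1, 11-1) = C(17, 10) = 19448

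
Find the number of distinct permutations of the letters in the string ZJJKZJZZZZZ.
11! / (1! × 3! × 7!) = 1320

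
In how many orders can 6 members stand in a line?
6! = 720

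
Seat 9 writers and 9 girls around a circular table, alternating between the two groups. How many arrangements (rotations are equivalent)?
Fix one of the writers: (9-1)! ways for the remaining writers, × 9! ways for the girls = 40320 × 362880 = 14631321600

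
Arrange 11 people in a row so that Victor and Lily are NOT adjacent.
Total - adjacent = 11! - (11-1)!×2 = 39916800 - 7257600 = 32659200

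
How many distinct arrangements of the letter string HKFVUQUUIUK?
11! / (4! × 1! × 1! × 2! × 1! × 1! × 1!) = 831600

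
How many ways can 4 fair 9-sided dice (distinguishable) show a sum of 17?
Coefficient of x^17 in (x + x² + ... + x^9)^4. By inclusion-exclusion on dice exceeding 9: Σ_j (-1)^j C(4,j)·C(17-1-9j, 3) = C(4,0)·C(16,3) - C(4,1)·C(7,3) = 1·560 - 4·35 = 420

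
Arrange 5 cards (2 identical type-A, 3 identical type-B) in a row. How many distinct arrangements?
5! / (2! × 3!) = 10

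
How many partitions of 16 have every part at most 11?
Let r_j(i) = number of partitions of i into parts ≤ j, for i = 0..16. r_1(i) = 1 for all i; r_j(i) = r_{j-1}(i) + r_j(i-j). Rows j = 2..11: ≤2: 1 1 2 2 3 3 4 4 5 5 6 6 7 7 8 8 9; ≤3: 1 1 2 3 4 5 7 8 10 12 14 16 19 21 24 27 30; ≤4: 1 1 2 3 5 6 9 11 15 18 23 27 34 39 47 54 64; ≤5: 1 1 2 3 5 7 10 13 18 23 30 37 47 57 70 84 101; ≤6: 1 1 2 3 5 7 11 14 20 26 35 44 58 71 90 110 136; ≤7: 1 1 2 3 5 7 11 15 21 28 38 49 65 82 105 131 164; ≤8: 1 1 2 3 5 7 11 15 22 29 40 52 70 89 116 146 186; ≤9: 1 1 2 3 5 7 11 15 22 30 41 54 73 94 123 157 201; ≤10: 1 1 2 3 5 7 11 15 22 30 42 55 75 97 128 164 212; ≤11: 1 1 2 3 5 7 11 15 22 30 42 56 76 99 131 169 219. r_11(16) = 219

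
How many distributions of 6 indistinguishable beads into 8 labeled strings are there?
C(6+8-1, 8-1) = C(13, 7) = 1716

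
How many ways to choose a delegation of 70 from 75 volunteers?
C(75,70) = 75!/(70!×5!) = 17259390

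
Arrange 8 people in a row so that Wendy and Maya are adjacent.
Treat as block: (8-1)! × 2! = 5040 × 2 = 10080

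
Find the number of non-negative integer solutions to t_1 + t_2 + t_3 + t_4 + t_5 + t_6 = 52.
C(52+6-1, 6-1) = C(57, 5) = 4187106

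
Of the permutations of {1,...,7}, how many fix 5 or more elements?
Exactly j fixed points: C(7,j)·!(7-j); sum over j ≥ 5 (derangement numbers via !m = (m-1)·(!(m-1) + !(m-2)): !0..!2 = 1, 0, 1). Σ_{j=5}^{7} C(7,j)·!(7-j) = C(7,5)·!2 + C(7,6)·!1 + C(7,7)·!0 = 21·1 + 7·0 + 1·1 = 22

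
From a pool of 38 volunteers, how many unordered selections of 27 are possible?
C(38,27) = 38!/(27!×11!) = 1203322288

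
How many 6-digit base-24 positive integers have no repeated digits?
First digit: 23 choices (nonzero). Then descending: 23 × 23 × 22 × 21 × 20 × 19 = 92871240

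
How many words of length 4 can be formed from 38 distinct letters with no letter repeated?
P(38,4) = 38!/(38-4)! = 1771560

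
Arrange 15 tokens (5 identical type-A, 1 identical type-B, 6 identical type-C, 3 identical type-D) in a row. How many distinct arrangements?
15! / (5! × 1! × 6! × 3!) = 2522520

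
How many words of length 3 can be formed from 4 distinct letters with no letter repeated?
P(4,3) = 4!/(4-3)! = 24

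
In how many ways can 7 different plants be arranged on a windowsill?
7! = 5040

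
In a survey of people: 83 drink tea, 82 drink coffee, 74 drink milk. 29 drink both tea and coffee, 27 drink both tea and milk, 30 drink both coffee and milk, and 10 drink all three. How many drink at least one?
|A∪B∪C| = 83+82+74-29-27-30+10 = 163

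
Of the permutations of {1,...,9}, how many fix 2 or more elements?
Exactly j fixed points: C(9,j)·!(9-j); sum over j ≥ 2 (derangement numbers via !m = (m-1)·(!(m-1) + !(m-2)): !0..!7 = 1, 0, 1, 2, 9, 44, 265, 1854). Σ_{j=2}^{9} C(9,j)·!(9-j) = C(9,2)·!7 + C(9,3)·!6 + C(9,4)·!5 + C(9,5)·!4 + C(9,6)·!3 + C(9,7)·!2 + C(9,8)·!1 + C(9,9)·!0 = 36·1854 + 84·265 + 126·44 + 126·9 + 84·2 + 36·1 + 9·0 + 1·1 = 95887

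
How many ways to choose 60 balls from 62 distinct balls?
C(62,60) = 62!/(60!×2!) = 1891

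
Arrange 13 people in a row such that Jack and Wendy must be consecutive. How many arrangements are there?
Treat the 2 as one block: (13-2+1)! × 2! = 479001600 × 2 = 958003200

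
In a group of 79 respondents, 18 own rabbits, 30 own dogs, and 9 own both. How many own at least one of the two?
|A∪B| = |A| + |B| - |A∩B| = 18 + 30 - 9 = 39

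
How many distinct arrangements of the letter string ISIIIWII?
8! / (1! × 6! × 1!) = 56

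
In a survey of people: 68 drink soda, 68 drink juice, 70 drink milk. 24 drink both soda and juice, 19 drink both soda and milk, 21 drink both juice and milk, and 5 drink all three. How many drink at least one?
|A∪B∪C| = 68+68+70-24-19-21+5 = 147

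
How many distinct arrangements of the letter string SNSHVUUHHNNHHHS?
15! / (3! × 2! × 3! × 1! × 6!) = 25225200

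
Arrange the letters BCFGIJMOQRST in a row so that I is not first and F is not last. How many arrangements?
By inclusion-exclusion: 12! - 2×(12-1)! + (12-2)! = 479001600 - 79833600 + 3628800 = 402796800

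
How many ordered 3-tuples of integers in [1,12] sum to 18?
Coefficient of x^18 in (x + x² + ... + x^12)^3. By inclusion-exclusion on dice exceeding 12: Σ_j (-1)^j C(3,j)·C(18-1-12j, 2) = C(3,0)·C(17,2) - C(3,1)·C(5,2) = 1·136 - 3·10 = 106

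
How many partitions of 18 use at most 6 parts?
By conjugation, equals partitions of 18 into parts ≤ 6. Let r_j(i) = number of partitions of i into parts ≤ j, for i = 0..18. r_1(i) = 1 for all i; r_j(i) = r_{j-1}(i) + r_j(i-j). Rows j = 2..6: ≤2: 1 1 2 2 3 3 4 4 5 5 6 6 7 7 8 8 9 9 10; ≤3: 1 1 2 3 4 5 7 8 10 12 14 16 19 21 24 27 30 33 37; ≤4: 1 1 2 3 5 6 9 11 15 18 23 27 34 39 47 54 64 72 84; ≤5: 1 1 2 3 5 7 10 13 18 23 30 37 47 57 70 84 101 119 141; ≤6: 1 1 2 3 5 7 11 14 20 26 35 44 58 71 90 110 136 163 199. r_6(18) = 199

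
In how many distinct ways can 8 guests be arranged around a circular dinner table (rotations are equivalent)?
Circular: fix one position, arrange the rest. (8-1)! = 5040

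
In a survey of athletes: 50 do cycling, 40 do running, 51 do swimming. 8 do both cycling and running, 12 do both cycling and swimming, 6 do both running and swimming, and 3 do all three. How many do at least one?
|A∪B∪C| = 50+40+51-8-12-6+3 = 118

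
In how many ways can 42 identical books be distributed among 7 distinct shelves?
C(42+7-1, 7-1) = C(48, 6) = 12271512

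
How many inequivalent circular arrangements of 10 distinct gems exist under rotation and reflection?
(10-1)!/2 = 362880/2 = 181440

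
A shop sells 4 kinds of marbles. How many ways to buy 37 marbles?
C(37+4-1, 4-1) = C(40, 3) = 9880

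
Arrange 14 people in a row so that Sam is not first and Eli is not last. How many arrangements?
By inclusion-exclusion: 14! - 2×(14-1)! + (14-2)! = 87178291200 - 12454041600 + 479001600 = 75203251200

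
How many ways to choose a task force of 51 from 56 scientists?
C(56,51) = 56!/(51!×5!) = 3819816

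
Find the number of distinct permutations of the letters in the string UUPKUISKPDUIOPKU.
16! / (2! × 3! × 1! × 3! × 1! × 1! × 5!) = 2421619200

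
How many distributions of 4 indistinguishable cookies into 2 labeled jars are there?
C(4+2-1, 2-1) = C(5, 1) = 5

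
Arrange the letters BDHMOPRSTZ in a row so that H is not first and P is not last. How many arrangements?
By inclusion-exclusion: 10! - 2×(10-1)! + (10-2)! = 3628800 - 725760 + 40320 = 2943360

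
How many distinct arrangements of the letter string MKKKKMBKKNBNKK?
14! / (2! × 2! × 8! × 2!) = 270270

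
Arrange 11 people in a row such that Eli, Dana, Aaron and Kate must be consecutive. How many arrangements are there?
Treat the 4 as one block: (11-4+1)! × 4! = 40320 × 24 = 967680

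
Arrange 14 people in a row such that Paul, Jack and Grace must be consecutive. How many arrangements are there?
Treat the 3 as one block: (14-3+1)! × 3! = 479001600 × 6 = 2874009600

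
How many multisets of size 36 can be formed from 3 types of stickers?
C(36+3-1, 3-1) = C(38, 2) = 703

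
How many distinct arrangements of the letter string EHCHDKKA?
8! / (1! × 2! × 2! × 1! × 1! × 1!) = 10080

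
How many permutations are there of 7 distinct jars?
7! = 5040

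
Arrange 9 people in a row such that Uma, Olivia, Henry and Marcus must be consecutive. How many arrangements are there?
Treat the 4 as one block: (9-4+1)! × 4! = 720 × 24 = 17280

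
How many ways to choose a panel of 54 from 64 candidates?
C(64,54) = 64!/(54!×10!) = 151473214816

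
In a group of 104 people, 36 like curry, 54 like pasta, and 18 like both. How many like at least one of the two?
|A∪B| = |A| + |B| - |A∩B| = 36 + 54 - 18 = 72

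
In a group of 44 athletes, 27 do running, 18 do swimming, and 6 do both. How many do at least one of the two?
|A∪B| = |A| + |B| - |A∩B| = 27 + 18 - 6 = 39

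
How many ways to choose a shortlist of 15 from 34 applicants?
C(34,15) = 34!/(15!×19!) = 1855967520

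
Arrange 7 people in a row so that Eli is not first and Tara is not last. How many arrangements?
By inclusion-exclusion: 7! - 2×(7-1)! + (7-2)! = 5040 - 1440 + 120 = 3720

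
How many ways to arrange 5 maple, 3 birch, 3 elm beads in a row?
11! / (5! × 3! × 3!) = 9240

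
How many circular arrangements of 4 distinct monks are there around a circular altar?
Circular: fix one position, arrange the rest. (4-1)! = 6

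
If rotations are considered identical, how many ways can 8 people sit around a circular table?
Circular: fix one position, arrange the rest. (8-1)! = 5040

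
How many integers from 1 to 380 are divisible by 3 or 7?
⌊380/3⌋ + ⌊380/7⌋ - ⌊380/21⌋ = 126 + 54 - 18 = 162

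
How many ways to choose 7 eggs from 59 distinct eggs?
C(59,7) = 59!/(7!×52!) = 341149446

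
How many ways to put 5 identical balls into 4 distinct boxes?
C(5+4-1, 4-1) = C(8, 3) = 56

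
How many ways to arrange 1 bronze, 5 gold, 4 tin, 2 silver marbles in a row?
12! / (1! × 5! × 4! × 2!) = 83160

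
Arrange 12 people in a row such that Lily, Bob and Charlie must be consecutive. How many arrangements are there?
Treat the 3 as one block: (12-3+1)! × 3! = 3628800 × 6 = 21772800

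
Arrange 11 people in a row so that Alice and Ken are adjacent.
Treat as block: (11-1)! × 2! = 3628800 × 2 = 7257600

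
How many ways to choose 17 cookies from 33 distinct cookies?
C(33,17) = 33!/(17!×16!) = 1166803110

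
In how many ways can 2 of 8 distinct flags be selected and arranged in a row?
P(8,2) = 8!/(8-2)! = 56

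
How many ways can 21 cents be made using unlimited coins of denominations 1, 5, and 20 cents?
Coefficient of x^21 in 1/(1-x^1) · 1/(1-x^5) · 1/(1-x^20). Case on j = number of 20-cent coins (j = 0..1); remainder r = 21 - 20j is made from {1,5} in ⌊r/5⌋+1 ways. r = 21, 1 → 5 + 1 = 6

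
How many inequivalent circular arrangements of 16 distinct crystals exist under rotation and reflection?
(16-1)!/2 = 1307674368000/2 = 653837184000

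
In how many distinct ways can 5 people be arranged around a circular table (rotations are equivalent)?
Circular: fix one position, arrange the rest. (5-1)! = 24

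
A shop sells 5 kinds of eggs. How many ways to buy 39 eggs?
C(39+5-1, 5-1) = C(43, 4) = 123410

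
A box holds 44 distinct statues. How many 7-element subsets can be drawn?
C(44,7) = 44!/(7!×37!) = 38320568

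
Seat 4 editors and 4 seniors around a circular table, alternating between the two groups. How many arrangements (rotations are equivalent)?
Fix one of the editors: (4-1)! ways for the remaining editors, × 4! ways for the seniors = 6 × 24 = 144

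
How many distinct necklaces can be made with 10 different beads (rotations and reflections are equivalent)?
(10-1)!/2 = 362880/2 = 181440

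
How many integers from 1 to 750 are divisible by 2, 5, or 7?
⌊750/2⌋+⌊750/5⌋+⌊750/7⌋ - ⌊750/10⌋-⌊750/14⌋-⌊750/35⌋ + ⌊750/70⌋ = 375+150+107 - 75-53-21 + 10 = 493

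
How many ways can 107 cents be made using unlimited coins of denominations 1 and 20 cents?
Coefficient of x^107 in 1/(1-x^1) · 1/(1-x^20). Use j coins of 20 for j = 0..⌊107/20⌋ = 5, the rest in 1s: 5 + 1 = 6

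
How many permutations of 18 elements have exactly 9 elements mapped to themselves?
Choose the 9 fixed points C(18,9) = 48620, derange the rest: !9 = Σ_{j=0}^{9} (-1)^j·9!/j! = 362880 - 362880 + 181440 - 60480 + 15120 - 3024 + 504 - 72 + 9 - 1 = 133496. Product = 48620 × 133496 = 6490575520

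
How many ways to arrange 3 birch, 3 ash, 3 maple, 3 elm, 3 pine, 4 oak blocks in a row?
19! / (3! × 3! × 3! × 3! × 3! × 4!) = 651819168000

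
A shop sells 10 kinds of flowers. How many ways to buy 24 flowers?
C(24+10-1, 10-1) = C(33, 9) = 38567100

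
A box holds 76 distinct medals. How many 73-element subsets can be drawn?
C(76,73) = 76!/(73!×3!) = 70300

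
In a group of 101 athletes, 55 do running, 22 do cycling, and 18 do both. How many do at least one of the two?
|A∪B| = |A| + |B| - |A∩B| = 55 + 22 - 18 = 59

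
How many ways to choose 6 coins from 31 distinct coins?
C(31,6) = 31!/(6!×25!) = 736281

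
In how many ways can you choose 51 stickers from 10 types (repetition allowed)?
C(51+10-1, 10-1) = C(60, 9) = 14783142660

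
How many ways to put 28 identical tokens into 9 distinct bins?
C(28+9-1, 9-1) = C(36, 8) = 30260340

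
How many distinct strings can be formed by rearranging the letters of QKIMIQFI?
8! / (1! × 3! × 1! × 2! × 1!) = 3360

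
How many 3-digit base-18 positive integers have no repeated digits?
First digit: 17 choices (nonzero). Then descending: 17 × 17 × 16 = 4624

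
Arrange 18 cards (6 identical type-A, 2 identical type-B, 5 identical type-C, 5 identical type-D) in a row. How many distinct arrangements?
18! / (6! × 2! × 5! × 5!) = 308756448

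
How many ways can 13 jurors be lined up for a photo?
13! = 6227020800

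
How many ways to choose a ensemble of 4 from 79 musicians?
C(79,4) = 79!/(4!×75!) = 1502501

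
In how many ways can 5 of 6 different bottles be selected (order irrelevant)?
C(6,5) = 6!/(5!×1!) = 6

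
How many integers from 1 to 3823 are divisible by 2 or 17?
⌊3823/2⌋ + ⌊3823/17⌋ - ⌊3823/34⌋ = 1911 + 224 - 112 = 2023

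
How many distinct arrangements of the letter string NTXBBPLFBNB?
11! / (4! × 1! × 1! × 2! × 1! × 1! × 1!) = 831600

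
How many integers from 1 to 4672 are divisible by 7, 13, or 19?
⌊4672/7⌋+⌊4672/13⌋+⌊4672/19⌋ - ⌊4672/91⌋-⌊4672/133⌋-⌊4672/247⌋ + ⌊4672/1729⌋ = 667+359+245 - 51-35-18 + 2 = 1169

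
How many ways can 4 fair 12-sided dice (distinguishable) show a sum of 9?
Coefficient of x^9 in (x + x² + ... + x^12)^4. By inclusion-exclusion on dice exceeding 12: Σ_j (-1)^j C(4,j)·C(9-1-12j, 3) = C(4,0)·C(8,3) = 1·56 = 56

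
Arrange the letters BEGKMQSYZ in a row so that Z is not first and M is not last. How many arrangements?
By inclusion-exclusion: 9! - 2×(9-1)! + (9-2)! = 362880 - 80640 + 5040 = 287280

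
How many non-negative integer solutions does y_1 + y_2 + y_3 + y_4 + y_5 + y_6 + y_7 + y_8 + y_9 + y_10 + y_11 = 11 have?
C(11+11-1, 11-1) = C(21, 10) = 352716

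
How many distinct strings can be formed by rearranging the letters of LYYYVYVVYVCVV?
13! / (1! × 6! × 1! × 5!) = 72072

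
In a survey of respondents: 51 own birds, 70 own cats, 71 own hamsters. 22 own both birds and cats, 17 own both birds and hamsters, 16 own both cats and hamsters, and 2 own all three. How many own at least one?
|A∪B∪C| = 51+70+71-22-17-16+2 = 139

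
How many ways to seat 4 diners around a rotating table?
Circular: fix one position, arrange the rest. (4-1)! = 6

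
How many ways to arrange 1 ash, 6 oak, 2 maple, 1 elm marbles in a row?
10! / (1! × 6! × 2! × 1!) = 2520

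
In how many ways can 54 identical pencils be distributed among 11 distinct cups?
C(54+11-1, 11-1) = C(64, 10) = 151473214816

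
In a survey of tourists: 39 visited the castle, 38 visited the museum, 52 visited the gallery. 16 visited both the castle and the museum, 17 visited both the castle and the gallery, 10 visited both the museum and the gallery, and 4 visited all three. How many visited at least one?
|A∪B∪C| = 39+38+52-16-17-10+4 = 90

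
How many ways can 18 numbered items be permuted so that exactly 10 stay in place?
Choose the 10 fixed points C(18,10) = 43758, derange the rest: !8 = Σ_{j=0}^{8} (-1)^j·8!/j! = 40320 - 40320 + 20160 - 6720 + 1680 - 336 + 56 - 8 + 1 = 14833. Product = 43758 × 14833 = 649062414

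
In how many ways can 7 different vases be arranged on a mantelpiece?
7! = 5040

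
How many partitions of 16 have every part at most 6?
Let r_j(i) = number of partitions of i into parts ≤ j, for i = 0..16. r_1(i) = 1 for all i; r_j(i) = r_{j-1}(i) + r_j(i-j). Rows j = 2..6: ≤2: 1 1 2 2 3 3 4 4 5 5 6 6 7 7 8 8 9; ≤3: 1 1 2 3 4 5 7 8 10 12 14 16 19 21 24 27 30; ≤4: 1 1 2 3 5 6 9 11 15 18 23 27 34 39 47 54 64; ≤5: 1 1 2 3 5 7 10 13 18 23 30 37 47 57 70 84 101; ≤6: 1 1 2 3 5 7 11 14 20 26 35 44 58 71 90 110 136. r_6(16) = 136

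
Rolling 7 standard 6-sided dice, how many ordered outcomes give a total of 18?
Coefficient of x^18 in (x + x² + ... + x^6)^7. By inclusion-exclusion on dice exceeding 6: Σ_j (-1)^j C(7,j)·C(18-1-6j, 6) = C(7,0)·C(17,6) - C(7,1)·C(11,6) = 1·12376 - 7·462 = 9142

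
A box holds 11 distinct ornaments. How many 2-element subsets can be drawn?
C(11,2) = 11!/(2!×9!) = 55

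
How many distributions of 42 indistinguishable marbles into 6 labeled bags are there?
C(42+6-1, 6-1) = C(47, 5) = 1533939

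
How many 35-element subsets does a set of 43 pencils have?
C(43,35) = 43!/(35!×8!) = 145008513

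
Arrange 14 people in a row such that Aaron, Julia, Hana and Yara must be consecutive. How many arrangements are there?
Treat the 4 as one block: (14-4+1)! × 4! = 39916800 × 24 = 958003200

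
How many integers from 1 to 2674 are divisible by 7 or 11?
⌊2674/7⌋ + ⌊2674/11⌋ - ⌊2674/77⌋ = 382 + 243 - 34 = 591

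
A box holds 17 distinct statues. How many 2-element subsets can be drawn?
C(17,2) = 17!/(2!×15!) = 136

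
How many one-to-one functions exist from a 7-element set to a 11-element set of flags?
P(11,7) = 11!/(11-7)! = 1663200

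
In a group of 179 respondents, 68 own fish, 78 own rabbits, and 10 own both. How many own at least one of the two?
|A∪B| = |A| + |B| - |A∩B| = 68 + 78 - 10 = 136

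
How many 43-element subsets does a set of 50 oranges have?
C(50,43) = 50!/(43!×7!) = 99884400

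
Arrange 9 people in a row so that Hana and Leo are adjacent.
Treat as block: (9-1)! × 2! = 40320 × 2 = 80640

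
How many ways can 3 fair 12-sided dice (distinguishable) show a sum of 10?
Coefficient of x^10 in (x + x² + ... + x^12)^3. By inclusion-exclusion on dice exceeding 12: Σ_j (-1)^j C(3,j)·C(10-1-12j, 2) = C(3,0)·C(9,2) = 1·36 = 36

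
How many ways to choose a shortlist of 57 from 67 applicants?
C(67,57) = 67!/(57!×10!) = 247994680648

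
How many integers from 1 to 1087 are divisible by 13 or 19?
⌊1087/13⌋ + ⌊1087/19⌋ - ⌊1087/247⌋ = 83 + 57 - 4 = 136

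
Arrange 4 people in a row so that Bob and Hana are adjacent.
Treat as block: (4-1)! × 2! = 6 × 2 = 12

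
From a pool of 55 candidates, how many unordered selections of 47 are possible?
C(55,47) = 55!/(47!×8!) = 1217566350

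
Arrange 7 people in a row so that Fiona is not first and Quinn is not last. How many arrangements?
By inclusion-exclusion: 7! - 2×(7-1)! + (7-2)! = 5040 - 1440 + 120 = 3720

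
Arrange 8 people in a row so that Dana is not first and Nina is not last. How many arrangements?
By inclusion-exclusion: 8! - 2×(8-1)! + (8-2)! = 40320 - 10080 + 720 = 30960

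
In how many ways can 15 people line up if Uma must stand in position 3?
Fix one position: (15-1)! = 87178291200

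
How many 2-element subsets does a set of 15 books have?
C(15,2) = 15!/(2!×13!) = 105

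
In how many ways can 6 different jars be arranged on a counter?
6! = 720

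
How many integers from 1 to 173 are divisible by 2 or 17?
⌊173/2⌋ + ⌊173/17⌋ - ⌊173/34⌋ = 86 + 10 - 5 = 91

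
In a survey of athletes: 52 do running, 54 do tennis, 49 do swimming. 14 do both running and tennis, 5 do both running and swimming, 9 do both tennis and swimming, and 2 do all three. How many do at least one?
|A∪B∪C| = 52+54+49-14-5-9+2 = 129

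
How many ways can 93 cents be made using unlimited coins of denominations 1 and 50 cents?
Coefficient of x^93 in 1/(1-x^1) · 1/(1-x^50). Use j coins of 50 for j = 0..⌊93/50⌋ = 1, the rest in 1s: 1 + 1 = 2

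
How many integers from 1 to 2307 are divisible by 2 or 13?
⌊2307/2⌋ + ⌊2307/13⌋ - ⌊2307/26⌋ = 1153 + 177 - 88 = 1242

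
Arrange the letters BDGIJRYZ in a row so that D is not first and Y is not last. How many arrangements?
By inclusion-exclusion: 8! - 2×(8-1)! + (8-2)! = 40320 - 10080 + 720 = 30960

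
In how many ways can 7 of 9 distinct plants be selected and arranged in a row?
P(9,7) = 9!/(9-7)! = 181440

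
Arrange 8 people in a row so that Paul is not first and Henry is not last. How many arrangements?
By inclusion-exclusion: 8! - 2×(8-1)! + (8-2)! = 40320 - 10080 + 720 = 30960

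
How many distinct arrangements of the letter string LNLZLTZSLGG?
11! / (1! × 2! × 1! × 2! × 4! × 1!) = 415800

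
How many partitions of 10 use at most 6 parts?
By conjugation, equals partitions of 10 into parts ≤ 6. Let r_j(i) = number of partitions of i into parts ≤ j, for i = 0..10. r_1(i) = 1 for all i; r_j(i) = r_{j-1}(i) + r_j(i-j). Rows j = 2..6: ≤2: 1 1 2 2 3 3 4 4 5 5 6; ≤3: 1 1 2 3 4 5 7 8 10 12 14; ≤4: 1 1 2 3 5 6 9 11 15 18 23; ≤5: 1 1 2 3 5 7 10 13 18 23 30; ≤6: 1 1 2 3 5 7 11 14 20 26 35. r_6(10) = 35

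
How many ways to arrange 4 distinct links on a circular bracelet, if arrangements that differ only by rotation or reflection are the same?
(4-1)!/2 = 6/2 = 3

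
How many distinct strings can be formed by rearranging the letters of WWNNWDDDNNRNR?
13! / (5! × 3! × 2! × 3!) = 720720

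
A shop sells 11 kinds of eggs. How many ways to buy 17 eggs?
C(17+11-1, 11-1) = C(27, 10) = 8436285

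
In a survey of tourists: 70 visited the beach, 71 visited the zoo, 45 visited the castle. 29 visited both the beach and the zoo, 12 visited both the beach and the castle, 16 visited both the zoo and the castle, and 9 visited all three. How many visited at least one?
|A∪B∪C| = 70+71+45-29-12-16+9 = 138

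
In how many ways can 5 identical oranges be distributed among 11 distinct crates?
C(5+11-1, 11-1) = C(15, 10) = 3003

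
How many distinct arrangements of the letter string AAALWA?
6! / (1! × 1! × 4!) = 30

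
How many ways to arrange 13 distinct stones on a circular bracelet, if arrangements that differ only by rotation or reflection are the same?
(13-1)!/2 = 479001600/2 = 239500800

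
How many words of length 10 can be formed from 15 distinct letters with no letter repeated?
P(15,10) = 15!/(15-10)! = 10897286400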